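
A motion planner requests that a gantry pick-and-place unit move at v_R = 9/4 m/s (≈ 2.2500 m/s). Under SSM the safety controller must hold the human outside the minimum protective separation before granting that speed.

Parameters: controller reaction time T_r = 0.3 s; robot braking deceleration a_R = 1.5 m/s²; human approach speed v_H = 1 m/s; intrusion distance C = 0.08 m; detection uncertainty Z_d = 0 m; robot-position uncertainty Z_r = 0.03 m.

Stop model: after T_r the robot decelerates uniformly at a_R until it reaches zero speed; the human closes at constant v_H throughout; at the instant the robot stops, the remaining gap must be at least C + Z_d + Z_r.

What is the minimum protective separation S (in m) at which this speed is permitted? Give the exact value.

S_min = 1709/400 m = 4.2725 m

stop time T_s = (9/4)/(3/2) = 1.5000 s
robot covers v_R·T_r = 2.2500·0.3000 = 0.6750 m before braking
robot under decel: 2.2500²/(2·1.5000) = 1.6875 m
human closes 1.0000·1.8000 = 1.8000 m
residual clearance needed = 0.0800+0.0000+0.0300 = 0.1100 m
S_min ≈ 0.6750+1.6875+1.8000+0.1100  ⇒  S_min = 1709/400 m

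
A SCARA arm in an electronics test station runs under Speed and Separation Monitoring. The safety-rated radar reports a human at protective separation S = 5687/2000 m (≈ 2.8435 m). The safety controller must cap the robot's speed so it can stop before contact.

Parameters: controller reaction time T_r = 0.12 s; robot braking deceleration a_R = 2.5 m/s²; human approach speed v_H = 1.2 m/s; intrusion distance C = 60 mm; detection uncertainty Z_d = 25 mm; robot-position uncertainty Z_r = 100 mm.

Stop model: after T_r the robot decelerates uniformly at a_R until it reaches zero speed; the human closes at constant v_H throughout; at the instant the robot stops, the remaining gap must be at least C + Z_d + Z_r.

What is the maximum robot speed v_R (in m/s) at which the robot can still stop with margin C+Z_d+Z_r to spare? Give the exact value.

v_R_max = 47/20 m/s = 2.3500 m/s

at the boundary: (1/5)·v² + (3/5)·v + (-5029/2000) = 0
  disc = (3/5)² − 4·(1/5)·(-5029/2000) = 5929/2500 ; √disc = 77/50
  v_R = (−(3/5) + 77/50) / (2·(1/5)) = 47/20 m/s
check:
stop time T_s = (47/20)/(5/2) = 0.9400 s
robot covers v_R·T_r = 2.3500·0.1200 = 0.2820 m before braking
braking distance = 2.3500²/(2·2.5000) = 1.1045 m
human closes 1.2000·1.0600 = 1.2720 m
residual clearance needed = 0.0600+0.0250+0.1000 = 0.1850 m
sum ≈ 0.2820+1.1045+1.2720+0.1850 ≈ 2.8435 m = S ✓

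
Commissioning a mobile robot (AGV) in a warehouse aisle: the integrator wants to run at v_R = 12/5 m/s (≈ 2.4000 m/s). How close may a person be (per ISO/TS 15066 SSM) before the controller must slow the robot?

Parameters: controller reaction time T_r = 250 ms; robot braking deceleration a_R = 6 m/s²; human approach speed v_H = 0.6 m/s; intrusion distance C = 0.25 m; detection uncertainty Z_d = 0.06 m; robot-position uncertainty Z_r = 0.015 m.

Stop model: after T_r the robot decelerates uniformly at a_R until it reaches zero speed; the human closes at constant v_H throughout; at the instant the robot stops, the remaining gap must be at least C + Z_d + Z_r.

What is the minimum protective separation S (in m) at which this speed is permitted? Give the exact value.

stop time T_s = (12/5)/6 = 0.4000 s
robot in T_r: 2.4000·0.2500 = 0.6000 m
braking distance = 2.4000²/(2·6.0000) = 0.4800 m
human closes 0.6000·0.6500 = 0.3900 m
margins: 0.2500+0.0600+0.0150 = 0.3250 m
S_min ≈ 0.6000+0.4800+0.3900+0.3250  ⇒  S_min = 359/200 m

S_min = 359/200 m = 1.7950 m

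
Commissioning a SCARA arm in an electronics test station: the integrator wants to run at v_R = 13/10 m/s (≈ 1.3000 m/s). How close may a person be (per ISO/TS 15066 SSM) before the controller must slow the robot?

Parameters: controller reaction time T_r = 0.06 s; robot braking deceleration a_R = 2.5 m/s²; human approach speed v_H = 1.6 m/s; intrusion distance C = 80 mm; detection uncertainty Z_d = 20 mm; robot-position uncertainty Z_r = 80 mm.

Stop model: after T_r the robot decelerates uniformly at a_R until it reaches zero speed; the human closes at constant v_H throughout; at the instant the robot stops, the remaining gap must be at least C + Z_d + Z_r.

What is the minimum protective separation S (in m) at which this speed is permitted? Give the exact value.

S_min = 381/250 m = 1.5240 m

T_s = v_R/a_R = (13/10)/(5/2) = 0.5200 s
reaction-phase robot travel = 1.3000·0.0600 = 0.0780 m
braking distance = 1.3000²/(2·2.5000) = 0.3380 m
human over T_r+T_s: 1.6000·(0.0600+0.5200) = 0.9280 m
C+Z_d+Z_r = 0.0800+0.0200+0.0800 = 0.1800 m
S_min ≈ 0.0780+0.3380+0.9280+0.1800  ⇒  S_min = 381/250 m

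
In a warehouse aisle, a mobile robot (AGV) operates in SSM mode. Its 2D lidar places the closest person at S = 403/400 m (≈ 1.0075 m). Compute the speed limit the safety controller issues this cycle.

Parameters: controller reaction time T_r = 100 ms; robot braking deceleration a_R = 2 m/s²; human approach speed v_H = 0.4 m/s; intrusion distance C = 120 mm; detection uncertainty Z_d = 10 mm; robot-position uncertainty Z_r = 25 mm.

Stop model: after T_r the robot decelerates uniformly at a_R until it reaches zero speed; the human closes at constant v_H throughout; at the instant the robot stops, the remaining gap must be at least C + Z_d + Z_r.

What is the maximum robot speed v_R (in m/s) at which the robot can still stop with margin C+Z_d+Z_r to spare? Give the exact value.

v_R_max = 13/10 m/s = 1.3000 m/s

quadratic (1/4)·v² + (3/10)·v + (-13/16) = 0
  disc = (3/10)² − 4·(1/4)·(-13/16) = 361/400 ; √disc = 19/20
  v_R = (−(3/10) + 19/20) / (2·(1/4)) = 13/10 m/s
check:
braking lasts T_s = (13/10)/2 = 0.6500 s
reaction-phase robot travel = 1.3000·0.1000 = 0.1300 m
braking distance = 1.3000²/(2·2.0000) = 0.4225 m
human closes 0.4000·0.7500 = 0.3000 m
margins: 0.1200+0.0100+0.0250 = 0.1550 m
sum ≈ 0.1300+0.4225+0.3000+0.1550 ≈ 1.0075 m = S ✓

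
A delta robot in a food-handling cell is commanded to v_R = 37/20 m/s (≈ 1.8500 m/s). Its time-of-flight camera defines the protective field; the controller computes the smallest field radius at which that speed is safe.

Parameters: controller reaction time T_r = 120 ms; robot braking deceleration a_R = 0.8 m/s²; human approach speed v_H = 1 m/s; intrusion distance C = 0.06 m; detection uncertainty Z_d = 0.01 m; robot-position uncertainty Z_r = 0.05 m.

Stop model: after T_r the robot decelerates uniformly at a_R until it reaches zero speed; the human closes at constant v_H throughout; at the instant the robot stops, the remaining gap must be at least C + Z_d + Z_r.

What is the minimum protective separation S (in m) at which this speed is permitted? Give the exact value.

S_min = 78617/16000 m = 4.9136 m

T_s = v_R/a_R = (37/20)/(4/5) = 2.3125 s
robot covers v_R·T_r = 1.8500·0.1200 = 0.2220 m before braking
braking distance = 1.8500²/(2·0.8000) = 2.1391 m
human over T_r+T_s: 1.0000·(0.1200+2.3125) = 2.4325 m
C+Z_d+Z_r = 0.0600+0.0100+0.0500 = 0.1200 m
S_min ≈ 0.2220+2.1391+2.4325+0.1200  ⇒  S_min = 78617/16000 m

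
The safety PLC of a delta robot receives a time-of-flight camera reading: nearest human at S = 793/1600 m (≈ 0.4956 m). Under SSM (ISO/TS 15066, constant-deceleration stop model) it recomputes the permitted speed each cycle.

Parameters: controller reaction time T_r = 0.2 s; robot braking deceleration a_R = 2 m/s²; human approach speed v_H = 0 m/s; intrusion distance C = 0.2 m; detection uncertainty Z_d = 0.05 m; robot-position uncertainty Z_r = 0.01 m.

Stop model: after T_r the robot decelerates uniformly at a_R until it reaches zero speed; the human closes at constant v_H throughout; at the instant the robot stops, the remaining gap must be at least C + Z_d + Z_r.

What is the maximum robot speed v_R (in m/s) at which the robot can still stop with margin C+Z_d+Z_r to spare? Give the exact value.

v_R_max = 13/20 m/s = 0.6500 m/s

at the boundary: (1/4)·v² + (1/5)·v + (-377/1600) = 0
  disc = (1/5)² − 4·(1/4)·(-377/1600) = 441/1600 ; √disc = 21/40
  v_R = (−(1/5) + 21/40) / (2·(1/4)) = 13/20 m/s
check:
T_s = v_R/a_R = (13/20)/2 = 0.3250 s
robot in T_r: 0.6500·0.2000 = 0.1300 m
robot covers 0.6500·0.3250 − ½·2.0000·0.3250² = 0.1056 m while stopping
person approaches 0.0000·(0.2000+0.3250) = 0.0000 m
C+Z_d+Z_r = 0.2000+0.0500+0.0100 = 0.2600 m
sum ≈ 0.1300+0.1056+0.0000+0.2600 ≈ 0.4956 m = S ✓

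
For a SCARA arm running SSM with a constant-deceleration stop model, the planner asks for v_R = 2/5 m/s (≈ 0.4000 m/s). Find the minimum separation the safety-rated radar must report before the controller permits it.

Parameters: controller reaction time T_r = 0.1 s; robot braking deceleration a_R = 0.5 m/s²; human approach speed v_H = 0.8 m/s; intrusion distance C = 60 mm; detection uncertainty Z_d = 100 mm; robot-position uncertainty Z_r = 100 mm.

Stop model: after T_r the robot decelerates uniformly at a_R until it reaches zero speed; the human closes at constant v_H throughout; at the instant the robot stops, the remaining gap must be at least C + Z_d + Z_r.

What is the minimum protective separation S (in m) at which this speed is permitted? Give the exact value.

S_min = 59/50 m = 1.1800 m

T_s = v_R/a_R = (2/5)/(1/2) = 0.8000 s
reaction-phase robot travel = 0.4000·0.1000 = 0.0400 m
robot under decel: 0.4000²/(2·0.5000) = 0.1600 m
human closes 0.8000·0.9000 = 0.7200 m
margins: 0.0600+0.1000+0.1000 = 0.2600 m
S_min ≈ 0.0400+0.1600+0.7200+0.2600  ⇒  S_min = 59/50 m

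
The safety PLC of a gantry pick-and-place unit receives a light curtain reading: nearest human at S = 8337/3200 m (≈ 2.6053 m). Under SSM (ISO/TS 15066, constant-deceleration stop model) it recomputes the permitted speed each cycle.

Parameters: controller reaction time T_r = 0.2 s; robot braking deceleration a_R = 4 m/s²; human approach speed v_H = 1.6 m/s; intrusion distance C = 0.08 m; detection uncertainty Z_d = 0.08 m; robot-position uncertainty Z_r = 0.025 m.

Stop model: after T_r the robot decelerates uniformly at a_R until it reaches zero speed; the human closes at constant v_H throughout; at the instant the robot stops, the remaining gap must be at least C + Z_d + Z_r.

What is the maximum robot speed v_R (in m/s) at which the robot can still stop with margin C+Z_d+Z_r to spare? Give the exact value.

v_R_max = 47/20 m/s = 2.3500 m/s

quadratic (1/8)·v² + (3/5)·v + (-6721/3200) = 0
  disc = (3/5)² − 4·(1/8)·(-6721/3200) = 361/256 ; √disc = 19/16
  v_R = (−(3/5) + 19/16) / (2·(1/8)) = 47/20 m/s
check:
braking lasts T_s = (47/20)/4 = 0.5875 s
robot in T_r: 2.3500·0.2000 = 0.4700 m
braking distance = 2.3500²/(2·4.0000) = 0.6903 m
person approaches 1.6000·(0.2000+0.5875) = 1.2600 m
residual clearance needed = 0.0800+0.0800+0.0250 = 0.1850 m
sum ≈ 0.4700+0.6903+1.2600+0.1850 ≈ 2.6053 m = S ✓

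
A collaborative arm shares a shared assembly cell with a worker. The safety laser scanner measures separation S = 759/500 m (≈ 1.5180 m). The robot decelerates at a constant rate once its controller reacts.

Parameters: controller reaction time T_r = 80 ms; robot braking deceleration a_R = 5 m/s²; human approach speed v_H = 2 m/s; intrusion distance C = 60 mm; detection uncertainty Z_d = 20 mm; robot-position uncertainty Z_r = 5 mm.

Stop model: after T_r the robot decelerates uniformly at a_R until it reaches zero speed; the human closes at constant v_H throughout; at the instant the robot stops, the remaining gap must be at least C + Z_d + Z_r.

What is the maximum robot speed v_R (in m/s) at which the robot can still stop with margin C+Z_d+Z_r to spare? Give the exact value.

v_R_max = 19/10 m/s = 1.9000 m/s

at the boundary: (1/10)·v² + (12/25)·v + (-1273/1000) = 0
  disc = (12/25)² − 4·(1/10)·(-1273/1000) = 1849/2500 ; √disc = 43/50
  v_R = (−(12/25) + 43/50) / (2·(1/10)) = 19/10 m/s
check:
stop time T_s = (19/10)/5 = 0.3800 s
reaction-phase robot travel = 1.9000·0.0800 = 0.1520 m
robot under decel: 1.9000²/(2·5.0000) = 0.3610 m
human over T_r+T_s: 2.0000·(0.0800+0.3800) = 0.9200 m
C+Z_d+Z_r = 0.0600+0.0200+0.0050 = 0.0850 m
sum ≈ 0.1520+0.3610+0.9200+0.0850 ≈ 1.5180 m = S ✓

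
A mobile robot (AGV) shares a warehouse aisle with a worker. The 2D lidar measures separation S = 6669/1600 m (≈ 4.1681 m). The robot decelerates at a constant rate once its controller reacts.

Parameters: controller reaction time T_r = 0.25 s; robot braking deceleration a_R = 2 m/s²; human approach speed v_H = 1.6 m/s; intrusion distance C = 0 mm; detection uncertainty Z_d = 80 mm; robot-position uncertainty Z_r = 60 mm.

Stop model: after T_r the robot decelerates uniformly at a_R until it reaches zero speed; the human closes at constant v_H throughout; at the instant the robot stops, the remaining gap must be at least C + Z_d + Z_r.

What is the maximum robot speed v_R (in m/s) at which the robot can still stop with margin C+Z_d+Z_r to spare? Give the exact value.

quadratic (1/4)·v² + (21/20)·v + (-1161/320) = 0
  disc = (21/20)² − 4·(1/4)·(-1161/320) = 7569/1600 ; √disc = 87/40
  v_R = (−(21/20) + 87/40) / (2·(1/4)) = 9/4 m/s
check:
braking lasts T_s = (9/4)/2 = 1.1250 s
robot in T_r: 2.2500·0.2500 = 0.5625 m
braking distance = 2.2500²/(2·2.0000) = 1.2656 m
human over T_r+T_s: 1.6000·(0.2500+1.1250) = 2.2000 m
residual clearance needed = 0.0000+0.0800+0.0600 = 0.1400 m
sum ≈ 0.5625+1.2656+2.2000+0.1400 ≈ 4.1681 m = S ✓

v_R_max = 9/4 m/s = 2.2500 m/s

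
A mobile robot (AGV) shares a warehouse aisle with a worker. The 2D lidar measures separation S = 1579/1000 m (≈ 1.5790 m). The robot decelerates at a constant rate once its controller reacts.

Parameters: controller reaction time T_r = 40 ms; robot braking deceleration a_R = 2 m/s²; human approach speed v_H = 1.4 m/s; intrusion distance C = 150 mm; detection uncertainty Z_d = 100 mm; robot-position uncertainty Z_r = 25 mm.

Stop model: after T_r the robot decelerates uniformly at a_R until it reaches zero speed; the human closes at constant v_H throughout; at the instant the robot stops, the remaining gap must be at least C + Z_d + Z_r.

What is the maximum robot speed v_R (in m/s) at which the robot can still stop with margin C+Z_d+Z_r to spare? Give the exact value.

at the boundary: (1/4)·v² + (37/50)·v + (-156/125) = 0
  disc = (37/50)² − 4·(1/4)·(-156/125) = 4489/2500 ; √disc = 67/50
  v_R = (−(37/50) + 67/50) / (2·(1/4)) = 6/5 m/s
check:
T_s = v_R/a_R = (6/5)/2 = 0.6000 s
robot in T_r: 1.2000·0.0400 = 0.0480 m
robot covers 1.2000·0.6000 − ½·2.0000·0.6000² = 0.3600 m while stopping
human over T_r+T_s: 1.4000·(0.0400+0.6000) = 0.8960 m
residual clearance needed = 0.1500+0.1000+0.0250 = 0.2750 m
sum ≈ 0.0480+0.3600+0.8960+0.2750 ≈ 1.5790 m = S ✓

v_R_max = 6/5 m/s = 1.2000 m/s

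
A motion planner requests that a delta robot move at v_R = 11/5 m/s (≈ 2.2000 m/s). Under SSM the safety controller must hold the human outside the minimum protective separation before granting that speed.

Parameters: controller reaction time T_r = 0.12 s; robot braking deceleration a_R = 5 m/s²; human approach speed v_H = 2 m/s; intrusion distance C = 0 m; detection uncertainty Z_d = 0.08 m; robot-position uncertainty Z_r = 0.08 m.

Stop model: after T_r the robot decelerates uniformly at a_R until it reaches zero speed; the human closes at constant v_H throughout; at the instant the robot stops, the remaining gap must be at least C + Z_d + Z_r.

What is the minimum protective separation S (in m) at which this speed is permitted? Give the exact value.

stop time T_s = (11/5)/5 = 0.4400 s
robot covers v_R·T_r = 2.2000·0.1200 = 0.2640 m before braking
robot covers 2.2000·0.4400 − ½·5.0000·0.4400² = 0.4840 m while stopping
person approaches 2.0000·(0.1200+0.4400) = 1.1200 m
margins: 0.0000+0.0800+0.0800 = 0.1600 m
S_min ≈ 0.2640+0.4840+1.1200+0.1600  ⇒  S_min = 507/250 m

S_min = 507/250 m = 2.0280 m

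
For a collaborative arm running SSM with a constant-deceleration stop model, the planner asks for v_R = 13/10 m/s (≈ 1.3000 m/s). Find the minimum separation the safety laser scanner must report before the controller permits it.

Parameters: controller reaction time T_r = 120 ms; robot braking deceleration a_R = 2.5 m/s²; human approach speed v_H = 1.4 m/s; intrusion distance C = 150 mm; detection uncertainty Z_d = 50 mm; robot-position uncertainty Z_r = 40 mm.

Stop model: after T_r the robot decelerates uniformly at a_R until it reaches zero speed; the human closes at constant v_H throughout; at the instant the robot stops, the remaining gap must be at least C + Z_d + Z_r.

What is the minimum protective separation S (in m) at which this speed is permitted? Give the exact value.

stop time T_s = (13/10)/(5/2) = 0.5200 s
reaction-phase robot travel = 1.3000·0.1200 = 0.1560 m
robot covers 1.3000·0.5200 − ½·2.5000·0.5200² = 0.3380 m while stopping
human closes 1.4000·0.6400 = 0.8960 m
C+Z_d+Z_r = 0.1500+0.0500+0.0400 = 0.2400 m
S_min ≈ 0.1560+0.3380+0.8960+0.2400  ⇒  S_min = 163/100 m

S_min = 163/100 m = 1.6300 m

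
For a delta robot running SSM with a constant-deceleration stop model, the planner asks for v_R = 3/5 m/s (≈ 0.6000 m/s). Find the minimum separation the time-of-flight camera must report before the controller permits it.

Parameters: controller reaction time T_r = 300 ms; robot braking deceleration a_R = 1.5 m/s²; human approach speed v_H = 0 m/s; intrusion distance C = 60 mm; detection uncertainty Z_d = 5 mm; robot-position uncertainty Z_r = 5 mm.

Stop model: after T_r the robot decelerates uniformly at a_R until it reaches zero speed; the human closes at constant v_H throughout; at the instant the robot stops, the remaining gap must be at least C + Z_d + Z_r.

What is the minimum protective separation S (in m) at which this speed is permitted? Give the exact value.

S_min = 37/100 m = 0.3700 m

braking lasts T_s = (3/5)/(3/2) = 0.4000 s
robot covers v_R·T_r = 0.6000·0.3000 = 0.1800 m before braking
robot covers 0.6000·0.4000 − ½·1.5000·0.4000² = 0.1200 m while stopping
human closes 0.0000·0.7000 = 0.0000 m
C+Z_d+Z_r = 0.0600+0.0050+0.0050 = 0.0700 m
S_min ≈ 0.1800+0.1200+0.0000+0.0700  ⇒  S_min = 37/100 m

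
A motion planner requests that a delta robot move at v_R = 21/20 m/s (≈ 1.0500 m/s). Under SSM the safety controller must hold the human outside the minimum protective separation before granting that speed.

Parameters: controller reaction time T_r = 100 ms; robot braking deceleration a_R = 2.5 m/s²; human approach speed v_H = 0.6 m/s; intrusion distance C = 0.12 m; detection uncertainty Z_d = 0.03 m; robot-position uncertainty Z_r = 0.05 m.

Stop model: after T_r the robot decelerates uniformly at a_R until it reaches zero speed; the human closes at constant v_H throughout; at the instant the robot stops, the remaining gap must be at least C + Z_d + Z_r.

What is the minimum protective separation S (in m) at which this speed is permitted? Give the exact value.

S_min = 67/80 m = 0.8375 m

T_s = v_R/a_R = (21/20)/(5/2) = 0.4200 s
robot in T_r: 1.0500·0.1000 = 0.1050 m
robot covers 1.0500·0.4200 − ½·2.5000·0.4200² = 0.2205 m while stopping
human closes 0.6000·0.5200 = 0.3120 m
margins: 0.1200+0.0300+0.0500 = 0.2000 m
S_min ≈ 0.1050+0.2205+0.3120+0.2000  ⇒  S_min = 67/80 m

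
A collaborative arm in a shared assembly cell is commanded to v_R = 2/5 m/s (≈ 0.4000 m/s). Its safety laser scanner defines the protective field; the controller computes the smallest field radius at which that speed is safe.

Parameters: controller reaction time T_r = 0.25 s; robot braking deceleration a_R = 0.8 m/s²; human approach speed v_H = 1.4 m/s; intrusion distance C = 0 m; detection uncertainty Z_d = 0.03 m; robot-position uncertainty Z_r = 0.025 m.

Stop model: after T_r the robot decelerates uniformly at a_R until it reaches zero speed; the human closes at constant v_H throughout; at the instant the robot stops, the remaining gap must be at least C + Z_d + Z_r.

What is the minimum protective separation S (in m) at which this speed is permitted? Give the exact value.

S_min = 261/200 m = 1.3050 m

stop time T_s = (2/5)/(4/5) = 0.5000 s
reaction-phase robot travel = 0.4000·0.2500 = 0.1000 m
braking distance = 0.4000²/(2·0.8000) = 0.1000 m
human over T_r+T_s: 1.4000·(0.2500+0.5000) = 1.0500 m
margins: 0.0000+0.0300+0.0250 = 0.0550 m
S_min ≈ 0.1000+0.1000+1.0500+0.0550  ⇒  S_min = 261/200 m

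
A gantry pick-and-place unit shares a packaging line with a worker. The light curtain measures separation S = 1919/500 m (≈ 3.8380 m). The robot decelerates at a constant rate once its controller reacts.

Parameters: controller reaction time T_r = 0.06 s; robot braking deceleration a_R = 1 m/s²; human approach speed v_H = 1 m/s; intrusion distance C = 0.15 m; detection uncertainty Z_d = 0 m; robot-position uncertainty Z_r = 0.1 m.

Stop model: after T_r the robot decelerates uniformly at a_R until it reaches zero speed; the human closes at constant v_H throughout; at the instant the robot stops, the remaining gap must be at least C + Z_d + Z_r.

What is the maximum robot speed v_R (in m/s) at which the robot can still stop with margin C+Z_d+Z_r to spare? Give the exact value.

v_R_max = 9/5 m/s = 1.8000 m/s

collect terms ⇒ (1/2)·v_R² + (53/50)·v_R + (-441/125) = 0
  disc = (53/50)² − 4·(1/2)·(-441/125) = 20449/2500 ; √disc = 143/50
  v_R = (−(53/50) + 143/50) / (2·(1/2)) = 9/5 m/s
check:
stop time T_s = (9/5)/1 = 1.8000 s
robot covers v_R·T_r = 1.8000·0.0600 = 0.1080 m before braking
robot under decel: 1.8000²/(2·1.0000) = 1.6200 m
human over T_r+T_s: 1.0000·(0.0600+1.8000) = 1.8600 m
margins: 0.1500+0.0000+0.1000 = 0.2500 m
sum ≈ 0.1080+1.6200+1.8600+0.2500 ≈ 3.8380 m = S ✓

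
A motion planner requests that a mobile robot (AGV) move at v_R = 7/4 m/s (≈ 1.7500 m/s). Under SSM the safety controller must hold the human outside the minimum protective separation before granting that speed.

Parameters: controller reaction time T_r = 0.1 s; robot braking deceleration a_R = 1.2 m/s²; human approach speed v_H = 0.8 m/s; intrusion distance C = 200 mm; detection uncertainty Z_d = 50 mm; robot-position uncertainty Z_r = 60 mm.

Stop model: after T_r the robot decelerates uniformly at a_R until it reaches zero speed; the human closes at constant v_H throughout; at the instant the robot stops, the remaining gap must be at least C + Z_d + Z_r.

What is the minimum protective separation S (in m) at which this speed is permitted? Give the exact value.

braking lasts T_s = (7/4)/(6/5) = 1.4583 s
robot in T_r: 1.7500·0.1000 = 0.1750 m
braking distance = 1.7500²/(2·1.2000) = 1.2760 m
human over T_r+T_s: 0.8000·(0.1000+1.4583) = 1.2467 m
C+Z_d+Z_r = 0.2000+0.0500+0.0600 = 0.3100 m
S_min ≈ 0.1750+1.2760+1.2467+0.3100  ⇒  S_min = 14437/4800 m

S_min = 14437/4800 m = 3.0077 m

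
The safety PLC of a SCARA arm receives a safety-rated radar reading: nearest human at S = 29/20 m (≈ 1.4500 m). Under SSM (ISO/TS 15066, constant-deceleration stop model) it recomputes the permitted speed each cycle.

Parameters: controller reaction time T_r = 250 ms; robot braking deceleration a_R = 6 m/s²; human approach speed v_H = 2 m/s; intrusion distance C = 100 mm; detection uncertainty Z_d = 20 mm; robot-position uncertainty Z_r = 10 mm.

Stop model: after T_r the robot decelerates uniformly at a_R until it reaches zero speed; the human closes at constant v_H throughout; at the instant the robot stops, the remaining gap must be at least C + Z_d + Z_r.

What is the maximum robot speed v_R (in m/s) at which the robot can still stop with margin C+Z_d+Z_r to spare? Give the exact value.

at the boundary: (1/12)·v² + (7/12)·v + (-41/50) = 0
  disc = (7/12)² − 4·(1/12)·(-41/50) = 2209/3600 ; √disc = 47/60
  v_R = (−(7/12) + 47/60) / (2·(1/12)) = 6/5 m/s
check:
T_s = v_R/a_R = (6/5)/6 = 0.2000 s
robot in T_r: 1.2000·0.2500 = 0.3000 m
braking distance = 1.2000²/(2·6.0000) = 0.1200 m
human over T_r+T_s: 2.0000·(0.2500+0.2000) = 0.9000 m
residual clearance needed = 0.1000+0.0200+0.0100 = 0.1300 m
sum ≈ 0.3000+0.1200+0.9000+0.1300 ≈ 1.4500 m = S ✓

v_R_max = 6/5 m/s = 1.2000 m/s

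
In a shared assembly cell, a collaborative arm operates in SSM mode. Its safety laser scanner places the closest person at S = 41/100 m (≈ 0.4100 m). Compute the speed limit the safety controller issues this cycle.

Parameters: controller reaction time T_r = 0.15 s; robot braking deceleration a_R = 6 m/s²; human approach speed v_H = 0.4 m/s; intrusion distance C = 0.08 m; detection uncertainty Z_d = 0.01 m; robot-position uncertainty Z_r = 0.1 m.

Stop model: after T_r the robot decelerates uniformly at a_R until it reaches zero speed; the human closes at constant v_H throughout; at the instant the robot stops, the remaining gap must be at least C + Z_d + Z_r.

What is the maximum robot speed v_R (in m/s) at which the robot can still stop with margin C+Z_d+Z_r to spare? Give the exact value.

v_R_max = 3/5 m/s = 0.6000 m/s

quadratic (1/12)·v² + (13/60)·v + (-4/25) = 0
  disc = (13/60)² − 4·(1/12)·(-4/25) = 361/3600 ; √disc = 19/60
  v_R = (−(13/60) + 19/60) / (2·(1/12)) = 3/5 m/s
check:
T_s = v_R/a_R = (3/5)/6 = 0.1000 s
reaction-phase robot travel = 0.6000·0.1500 = 0.0900 m
robot covers 0.6000·0.1000 − ½·6.0000·0.1000² = 0.0300 m while stopping
person approaches 0.4000·(0.1500+0.1000) = 0.1000 m
residual clearance needed = 0.0800+0.0100+0.1000 = 0.1900 m
sum ≈ 0.0900+0.0300+0.1000+0.1900 ≈ 0.4100 m = S ✓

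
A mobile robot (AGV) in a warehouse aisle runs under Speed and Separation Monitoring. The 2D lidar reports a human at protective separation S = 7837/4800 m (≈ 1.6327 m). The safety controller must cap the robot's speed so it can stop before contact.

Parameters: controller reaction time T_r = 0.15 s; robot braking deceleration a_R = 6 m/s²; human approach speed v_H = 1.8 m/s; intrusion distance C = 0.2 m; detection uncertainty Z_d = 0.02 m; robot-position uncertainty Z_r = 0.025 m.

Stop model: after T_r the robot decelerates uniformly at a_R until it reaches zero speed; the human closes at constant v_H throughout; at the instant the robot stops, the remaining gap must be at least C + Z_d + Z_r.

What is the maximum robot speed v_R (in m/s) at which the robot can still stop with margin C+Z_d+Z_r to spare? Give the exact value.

at the boundary: (1/12)·v² + (9/20)·v + (-1073/960) = 0
  disc = (9/20)² − 4·(1/12)·(-1073/960) = 8281/14400 ; √disc = 91/120
  v_R = (−(9/20) + 91/120) / (2·(1/12)) = 37/20 m/s
check:
T_s = v_R/a_R = (37/20)/6 = 0.3083 s
robot covers v_R·T_r = 1.8500·0.1500 = 0.2775 m before braking
braking distance = 1.8500²/(2·6.0000) = 0.2852 m
human over T_r+T_s: 1.8000·(0.1500+0.3083) = 0.8250 m
margins: 0.2000+0.0200+0.0250 = 0.2450 m
sum ≈ 0.2775+0.2852+0.8250+0.2450 ≈ 1.6327 m = S ✓

v_R_max = 37/20 m/s = 1.8500 m/s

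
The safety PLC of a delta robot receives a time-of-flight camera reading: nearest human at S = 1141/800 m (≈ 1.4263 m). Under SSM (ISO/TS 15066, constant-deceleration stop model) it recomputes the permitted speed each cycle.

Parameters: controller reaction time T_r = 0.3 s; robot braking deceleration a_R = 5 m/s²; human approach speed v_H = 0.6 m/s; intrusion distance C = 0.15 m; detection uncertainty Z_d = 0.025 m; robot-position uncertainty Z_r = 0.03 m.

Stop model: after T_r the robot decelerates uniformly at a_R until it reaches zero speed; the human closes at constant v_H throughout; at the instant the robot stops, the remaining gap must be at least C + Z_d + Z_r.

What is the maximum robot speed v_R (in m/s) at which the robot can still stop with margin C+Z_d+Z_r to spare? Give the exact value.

quadratic (1/10)·v² + (21/50)·v + (-833/800) = 0
  disc = (21/50)² − 4·(1/10)·(-833/800) = 5929/10000 ; √disc = 77/100
  v_R = (−(21/50) + 77/100) / (2·(1/10)) = 7/4 m/s
check:
T_s = v_R/a_R = (7/4)/5 = 0.3500 s
robot covers v_R·T_r = 1.7500·0.3000 = 0.5250 m before braking
robot under decel: 1.7500²/(2·5.0000) = 0.3063 m
person approaches 0.6000·(0.3000+0.3500) = 0.3900 m
margins: 0.1500+0.0250+0.0300 = 0.2050 m
sum ≈ 0.5250+0.3063+0.3900+0.2050 ≈ 1.4263 m = S ✓

v_R_max = 7/4 m/s = 1.7500 m/s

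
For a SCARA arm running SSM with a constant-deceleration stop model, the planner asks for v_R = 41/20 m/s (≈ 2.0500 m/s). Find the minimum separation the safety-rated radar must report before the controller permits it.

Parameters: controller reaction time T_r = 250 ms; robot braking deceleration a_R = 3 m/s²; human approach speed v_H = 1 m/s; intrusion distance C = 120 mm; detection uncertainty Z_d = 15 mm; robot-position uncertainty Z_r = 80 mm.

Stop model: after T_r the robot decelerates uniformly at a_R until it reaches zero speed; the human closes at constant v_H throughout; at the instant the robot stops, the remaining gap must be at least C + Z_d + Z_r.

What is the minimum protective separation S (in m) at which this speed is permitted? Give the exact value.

braking lasts T_s = (41/20)/3 = 0.6833 s
robot covers v_R·T_r = 2.0500·0.2500 = 0.5125 m before braking
robot covers 2.0500·0.6833 − ½·3.0000·0.6833² = 0.7004 m while stopping
human over T_r+T_s: 1.0000·(0.2500+0.6833) = 0.9333 m
margins: 0.1200+0.0150+0.0800 = 0.2150 m
S_min ≈ 0.5125+0.7004+0.9333+0.2150  ⇒  S_min = 1889/800 m

S_min = 1889/800 m = 2.3613 m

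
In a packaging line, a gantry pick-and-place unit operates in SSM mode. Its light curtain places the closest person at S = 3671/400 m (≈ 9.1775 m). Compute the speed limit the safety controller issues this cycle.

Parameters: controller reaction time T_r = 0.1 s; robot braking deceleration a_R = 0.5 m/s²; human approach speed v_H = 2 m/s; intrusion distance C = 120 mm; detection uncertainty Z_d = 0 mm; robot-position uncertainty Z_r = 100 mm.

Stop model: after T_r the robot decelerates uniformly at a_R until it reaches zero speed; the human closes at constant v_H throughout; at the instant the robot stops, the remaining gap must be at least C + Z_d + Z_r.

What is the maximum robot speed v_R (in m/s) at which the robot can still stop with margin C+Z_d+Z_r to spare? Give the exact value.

v_R_max = 31/20 m/s = 1.5500 m/s

at the boundary: (1)·v² + (41/10)·v + (-3503/400) = 0
  disc = (41/10)² − 4·(1)·(-3503/400) = 1296/25 ; √disc = 36/5
  v_R = (−(41/10) + 36/5) / (2·(1)) = 31/20 m/s
check:
stop time T_s = (31/20)/(1/2) = 3.1000 s
robot in T_r: 1.5500·0.1000 = 0.1550 m
robot covers 1.5500·3.1000 − ½·0.5000·3.1000² = 2.4025 m while stopping
person approaches 2.0000·(0.1000+3.1000) = 6.4000 m
residual clearance needed = 0.1200+0.0000+0.1000 = 0.2200 m
sum ≈ 0.1550+2.4025+6.4000+0.2200 ≈ 9.1775 m = S ✓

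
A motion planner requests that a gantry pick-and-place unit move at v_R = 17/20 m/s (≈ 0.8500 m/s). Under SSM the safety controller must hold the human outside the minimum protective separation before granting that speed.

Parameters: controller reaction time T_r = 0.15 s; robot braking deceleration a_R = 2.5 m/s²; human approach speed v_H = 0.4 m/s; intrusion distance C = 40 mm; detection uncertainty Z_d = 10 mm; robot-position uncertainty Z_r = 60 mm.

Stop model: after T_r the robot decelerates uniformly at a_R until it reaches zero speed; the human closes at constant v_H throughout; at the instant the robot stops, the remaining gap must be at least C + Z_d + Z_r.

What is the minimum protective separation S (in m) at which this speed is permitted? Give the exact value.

braking lasts T_s = (17/20)/(5/2) = 0.3400 s
robot covers v_R·T_r = 0.8500·0.1500 = 0.1275 m before braking
braking distance = 0.8500²/(2·2.5000) = 0.1445 m
person approaches 0.4000·(0.1500+0.3400) = 0.1960 m
C+Z_d+Z_r = 0.0400+0.0100+0.0600 = 0.1100 m
S_min ≈ 0.1275+0.1445+0.1960+0.1100  ⇒  S_min = 289/500 m

S_min = 289/500 m = 0.5780 m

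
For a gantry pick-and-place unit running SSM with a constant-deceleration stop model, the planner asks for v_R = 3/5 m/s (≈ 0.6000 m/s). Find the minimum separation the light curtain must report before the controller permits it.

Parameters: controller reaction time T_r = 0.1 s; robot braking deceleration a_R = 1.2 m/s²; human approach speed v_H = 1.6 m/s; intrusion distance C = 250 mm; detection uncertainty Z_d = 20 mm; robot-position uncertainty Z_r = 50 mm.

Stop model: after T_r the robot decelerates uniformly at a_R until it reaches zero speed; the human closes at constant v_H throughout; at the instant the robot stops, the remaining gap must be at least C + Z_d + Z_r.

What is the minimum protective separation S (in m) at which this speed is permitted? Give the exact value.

T_s = v_R/a_R = (3/5)/(6/5) = 0.5000 s
robot covers v_R·T_r = 0.6000·0.1000 = 0.0600 m before braking
robot under decel: 0.6000²/(2·1.2000) = 0.1500 m
human closes 1.6000·0.6000 = 0.9600 m
residual clearance needed = 0.2500+0.0200+0.0500 = 0.3200 m
S_min ≈ 0.0600+0.1500+0.9600+0.3200  ⇒  S_min = 149/100 m

S_min = 149/100 m = 1.4900 m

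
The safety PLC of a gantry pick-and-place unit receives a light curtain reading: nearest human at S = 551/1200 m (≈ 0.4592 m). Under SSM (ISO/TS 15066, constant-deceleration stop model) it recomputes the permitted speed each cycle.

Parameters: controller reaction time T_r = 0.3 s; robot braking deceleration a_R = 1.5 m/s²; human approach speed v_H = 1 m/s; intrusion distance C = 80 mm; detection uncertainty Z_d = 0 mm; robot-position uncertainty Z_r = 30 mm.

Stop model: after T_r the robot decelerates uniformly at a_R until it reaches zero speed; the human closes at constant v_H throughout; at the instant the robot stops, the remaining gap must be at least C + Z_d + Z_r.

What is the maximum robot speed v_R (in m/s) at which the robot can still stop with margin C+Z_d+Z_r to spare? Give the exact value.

collect terms ⇒ (1/3)·v_R² + (29/30)·v_R + (-59/1200) = 0
  disc = (29/30)² − 4·(1/3)·(-59/1200) = 1 ; √disc = 1
  v_R = (−(29/30) + 1) / (2·(1/3)) = 1/20 m/s
check:
T_s = v_R/a_R = (1/20)/(3/2) = 0.0333 s
robot covers v_R·T_r = 0.0500·0.3000 = 0.0150 m before braking
robot covers 0.0500·0.0333 − ½·1.5000·0.0333² = 0.0008 m while stopping
person approaches 1.0000·(0.3000+0.0333) = 0.3333 m
C+Z_d+Z_r = 0.0800+0.0000+0.0300 = 0.1100 m
sum ≈ 0.0150+0.0008+0.3333+0.1100 ≈ 0.4592 m = S ✓

v_R_max = 1/20 m/s = 0.0500 m/s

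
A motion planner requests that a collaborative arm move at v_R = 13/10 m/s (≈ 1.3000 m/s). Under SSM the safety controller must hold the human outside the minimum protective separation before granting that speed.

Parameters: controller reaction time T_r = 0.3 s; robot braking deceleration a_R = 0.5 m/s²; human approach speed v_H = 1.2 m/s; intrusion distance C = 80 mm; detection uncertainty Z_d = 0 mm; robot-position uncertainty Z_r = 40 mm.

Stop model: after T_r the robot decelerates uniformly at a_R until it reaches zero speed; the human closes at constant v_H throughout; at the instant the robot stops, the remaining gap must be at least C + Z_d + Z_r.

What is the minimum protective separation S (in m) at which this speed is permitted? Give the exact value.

braking lasts T_s = (13/10)/(1/2) = 2.6000 s
reaction-phase robot travel = 1.3000·0.3000 = 0.3900 m
robot covers 1.3000·2.6000 − ½·0.5000·2.6000² = 1.6900 m while stopping
human closes 1.2000·2.9000 = 3.4800 m
margins: 0.0800+0.0000+0.0400 = 0.1200 m
S_min ≈ 0.3900+1.6900+3.4800+0.1200  ⇒  S_min = 142/25 m

S_min = 142/25 m = 5.6800 m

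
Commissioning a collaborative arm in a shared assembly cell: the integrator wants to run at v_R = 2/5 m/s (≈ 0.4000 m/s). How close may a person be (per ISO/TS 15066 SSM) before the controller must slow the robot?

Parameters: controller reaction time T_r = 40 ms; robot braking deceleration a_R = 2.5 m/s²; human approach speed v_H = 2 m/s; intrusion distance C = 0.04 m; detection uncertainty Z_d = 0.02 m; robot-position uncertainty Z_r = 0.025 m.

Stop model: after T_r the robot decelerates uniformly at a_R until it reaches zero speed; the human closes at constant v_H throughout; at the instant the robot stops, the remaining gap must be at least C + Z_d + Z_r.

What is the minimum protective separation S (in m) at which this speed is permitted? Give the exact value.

stop time T_s = (2/5)/(5/2) = 0.1600 s
robot covers v_R·T_r = 0.4000·0.0400 = 0.0160 m before braking
robot covers 0.4000·0.1600 − ½·2.5000·0.1600² = 0.0320 m while stopping
human closes 2.0000·0.2000 = 0.4000 m
residual clearance needed = 0.0400+0.0200+0.0250 = 0.0850 m
S_min ≈ 0.0160+0.0320+0.4000+0.0850  ⇒  S_min = 533/1000 m

S_min = 533/1000 m = 0.5330 m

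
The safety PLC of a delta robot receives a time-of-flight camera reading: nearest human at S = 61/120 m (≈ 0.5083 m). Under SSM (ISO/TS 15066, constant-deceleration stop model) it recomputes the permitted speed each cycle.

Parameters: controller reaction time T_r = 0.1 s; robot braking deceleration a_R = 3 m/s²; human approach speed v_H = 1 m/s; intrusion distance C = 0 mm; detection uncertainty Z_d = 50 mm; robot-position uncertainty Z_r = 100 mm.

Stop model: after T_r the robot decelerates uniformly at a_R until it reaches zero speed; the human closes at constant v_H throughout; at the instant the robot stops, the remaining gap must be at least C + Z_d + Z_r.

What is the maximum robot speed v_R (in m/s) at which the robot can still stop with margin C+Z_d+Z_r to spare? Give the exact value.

collect terms ⇒ (1/6)·v_R² + (13/30)·v_R + (-31/120) = 0
  disc = (13/30)² − 4·(1/6)·(-31/120) = 9/25 ; √disc = 3/5
  v_R = (−(13/30) + 3/5) / (2·(1/6)) = 1/2 m/s
check:
stop time T_s = (1/2)/3 = 0.1667 s
robot in T_r: 0.5000·0.1000 = 0.0500 m
robot under decel: 0.5000²/(2·3.0000) = 0.0417 m
person approaches 1.0000·(0.1000+0.1667) = 0.2667 m
margins: 0.0000+0.0500+0.1000 = 0.1500 m
sum ≈ 0.0500+0.0417+0.2667+0.1500 ≈ 0.5083 m = S ✓

v_R_max = 1/2 m/s = 0.5000 m/s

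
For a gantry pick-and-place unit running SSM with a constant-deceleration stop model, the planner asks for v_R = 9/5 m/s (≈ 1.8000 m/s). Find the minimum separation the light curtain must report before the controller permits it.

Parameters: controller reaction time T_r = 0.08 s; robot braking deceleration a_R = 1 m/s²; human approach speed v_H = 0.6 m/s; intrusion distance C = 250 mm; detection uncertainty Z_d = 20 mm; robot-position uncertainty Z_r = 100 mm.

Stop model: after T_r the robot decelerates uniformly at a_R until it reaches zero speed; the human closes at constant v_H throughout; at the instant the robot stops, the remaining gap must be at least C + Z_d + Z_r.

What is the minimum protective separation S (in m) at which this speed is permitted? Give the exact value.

S_min = 1631/500 m = 3.2620 m

stop time T_s = (9/5)/1 = 1.8000 s
robot covers v_R·T_r = 1.8000·0.0800 = 0.1440 m before braking
braking distance = 1.8000²/(2·1.0000) = 1.6200 m
human closes 0.6000·1.8800 = 1.1280 m
C+Z_d+Z_r = 0.2500+0.0200+0.1000 = 0.3700 m
S_min ≈ 0.1440+1.6200+1.1280+0.3700  ⇒  S_min = 1631/500 m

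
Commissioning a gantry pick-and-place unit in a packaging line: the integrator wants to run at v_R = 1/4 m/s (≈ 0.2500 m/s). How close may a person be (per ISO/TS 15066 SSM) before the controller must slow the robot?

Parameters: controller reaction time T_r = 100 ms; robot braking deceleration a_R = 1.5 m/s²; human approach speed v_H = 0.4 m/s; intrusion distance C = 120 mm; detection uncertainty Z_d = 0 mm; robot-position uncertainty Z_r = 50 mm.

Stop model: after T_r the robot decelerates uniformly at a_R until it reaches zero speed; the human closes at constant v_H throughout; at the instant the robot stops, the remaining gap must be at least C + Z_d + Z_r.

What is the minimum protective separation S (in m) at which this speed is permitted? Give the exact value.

braking lasts T_s = (1/4)/(3/2) = 0.1667 s
robot in T_r: 0.2500·0.1000 = 0.0250 m
robot covers 0.2500·0.1667 − ½·1.5000·0.1667² = 0.0208 m while stopping
person approaches 0.4000·(0.1000+0.1667) = 0.1067 m
C+Z_d+Z_r = 0.1200+0.0000+0.0500 = 0.1700 m
S_min ≈ 0.0250+0.0208+0.1067+0.1700  ⇒  S_min = 129/400 m

S_min = 129/400 m = 0.3225 m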